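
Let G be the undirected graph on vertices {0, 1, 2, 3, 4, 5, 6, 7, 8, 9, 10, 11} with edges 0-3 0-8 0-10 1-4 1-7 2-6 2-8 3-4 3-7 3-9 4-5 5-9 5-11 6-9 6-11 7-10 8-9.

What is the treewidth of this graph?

A width-3 tree decomposition is:
Bags: B1 = {0, 1, 7, 10}  B2 = {0, 1, 3, 7}  B3 = {0, 1, 3, 4}  B4 = {0, 3, 4, 8}  B5 = {3, 4, 8, 9}  B6 = {4, 5, 8, 9}  B7 = {2, 5, 8, 9}  B8 = {2, 5, 6, 9}  B9 = {2, 5, 6, 11}
Tree: B1–B2, B2–B3, B3–B4, B4–B5, B5–B6, B6–B7, B7–B8, B8–B9
Each bag holds 4 vertices, so the decomposition has width 3, which upper-bounds the treewidth. For the lower bound: the 4 vertex sets {1,7,10}, {0}, {3}, {4,5,8,9} are disjoint, each induces a connected subgraph, and every pair is joined by at least one edge of G. Contracting each set to a single vertex therefore yields K_{4} as a minor, and since treewidth is minor-monotone, tw(G) ≥ tw(K_{4}) = 3. Therefore the treewidth is 3.

3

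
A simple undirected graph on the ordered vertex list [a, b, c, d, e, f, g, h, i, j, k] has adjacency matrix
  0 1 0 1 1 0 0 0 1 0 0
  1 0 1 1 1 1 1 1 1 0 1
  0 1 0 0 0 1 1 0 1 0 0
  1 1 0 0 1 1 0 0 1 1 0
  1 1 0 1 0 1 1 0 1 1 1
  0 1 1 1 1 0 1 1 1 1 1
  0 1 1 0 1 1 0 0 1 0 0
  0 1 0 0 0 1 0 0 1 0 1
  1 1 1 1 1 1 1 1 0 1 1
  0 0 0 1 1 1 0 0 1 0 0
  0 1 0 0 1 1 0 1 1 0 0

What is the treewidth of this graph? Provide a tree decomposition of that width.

Each bag holds 5 vertices, so the decomposition has width 4, which upper-bounds the treewidth. For the lower bound, the 5 vertices {a, b, d, e, i} are pairwise adjacent, and any tree decomposition puts a clique entirely inside one bag — forcing width ≥ 4. The upper and lower bounds meet at 4, so that is the treewidth.

Treewidth 4.
One such decomposition:
Bags: B1 = {b, e, f, i, k}  B2 = {b, d, e, f, i}  B3 = {b, e, f, g, i}  B4 = {b, c, f, g, i}  B5 = {a, b, d, e, i}  B6 = {b, f, h, i, k}  B7 = {d, e, f, i, j}
Tree: B1–B2, B2–B3, B3–B4, B2–B5, B1–B6, B2–B7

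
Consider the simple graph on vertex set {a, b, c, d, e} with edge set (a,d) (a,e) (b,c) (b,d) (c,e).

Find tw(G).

2

A width-2 tree decomposition is:
Bags: B1 = {a, b, d}  B2 = {a, b, c}  B3 = {a, c, e}
Tree: B1–B2, B2–B3
Each bag holds 3 vertices, so the decomposition has width 2, which upper-bounds the treewidth. Since a–d–b–c–e–a is a cycle in G, G is not acyclic. Forests are exactly the graphs of treewidth ≤ 1, so tw(G) ≥ 2. Therefore the treewidth is 2.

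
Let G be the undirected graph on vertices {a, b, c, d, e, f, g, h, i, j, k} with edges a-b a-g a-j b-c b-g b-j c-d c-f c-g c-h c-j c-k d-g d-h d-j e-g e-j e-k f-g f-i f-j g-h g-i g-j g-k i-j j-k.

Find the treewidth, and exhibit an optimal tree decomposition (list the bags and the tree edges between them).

Each bag holds 4 vertices, so the decomposition has width 3, which upper-bounds the treewidth. On the other hand G contains the 4-clique {e, g, j, k}. A clique must lie in a single bag of any decomposition, so no decomposition can have width below 3. Combining the bounds, tw(G) = 3.

Treewidth 3.
Bags: B1 = {c, f, g, j}  B2 = {c, d, g, j}  B3 = {c, g, j, k}  B4 = {b, c, g, j}  B5 = {e, g, j, k}  B6 = {c, d, g, h}  B7 = {a, b, g, j}  B8 = {f, g, i, j}
Tree: B1–B2, B1–B3, B1–B4, B3–B5, B2–B6, B4–B7, B1–B8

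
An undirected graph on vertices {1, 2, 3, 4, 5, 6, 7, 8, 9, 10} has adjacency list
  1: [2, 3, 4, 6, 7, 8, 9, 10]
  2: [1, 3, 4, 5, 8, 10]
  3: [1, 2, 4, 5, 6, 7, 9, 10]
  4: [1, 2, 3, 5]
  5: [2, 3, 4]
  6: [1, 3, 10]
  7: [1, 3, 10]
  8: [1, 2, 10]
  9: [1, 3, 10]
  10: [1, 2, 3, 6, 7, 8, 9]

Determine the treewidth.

3

A width-3 tree decomposition is:
Bags: B1 = {2, 3, 4, 5}  B2 = {1, 2, 3, 4}  B3 = {1, 2, 3, 10}  B4 = {1, 3, 7, 10}  B5 = {1, 2, 8, 10}  B6 = {1, 3, 9, 10}  B7 = {1, 3, 6, 10}
Tree: B1–B2, B2–B3, B3–B4, B3–B5, B4–B6, B4–B7
The largest bag has 4 vertices, giving width 3; this decomposition certifies tw(G) ≤ 3. Conversely, {1, 2, 8, 10} is a clique of size 4, and the vertices of any clique must share a bag in every tree decomposition; so some bag has ≥ 4 vertices and tw(G) ≥ 3. Combining the bounds, tw(G) = 3.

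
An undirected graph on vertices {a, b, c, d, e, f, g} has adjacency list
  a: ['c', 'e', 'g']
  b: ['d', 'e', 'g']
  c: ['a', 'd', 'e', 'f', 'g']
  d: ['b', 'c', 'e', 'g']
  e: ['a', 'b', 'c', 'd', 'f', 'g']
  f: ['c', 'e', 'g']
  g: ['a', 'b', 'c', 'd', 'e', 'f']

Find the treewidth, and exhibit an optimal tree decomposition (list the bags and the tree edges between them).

The largest bag has 4 vertices, giving width 3; this decomposition certifies tw(G) ≤ 3. On the other hand G contains the 4-clique {c, d, e, g}. A clique must lie in a single bag of any decomposition, so no decomposition can have width below 3. Therefore the treewidth is 3.

Treewidth 3.
One optimal decomposition is:
Bags: B1 = {c, d, e, g}  B2 = {b, d, e, g}  B3 = {a, c, e, g}  B4 = {c, e, f, g}
Tree: B1–B2, B1–B3, B3–B4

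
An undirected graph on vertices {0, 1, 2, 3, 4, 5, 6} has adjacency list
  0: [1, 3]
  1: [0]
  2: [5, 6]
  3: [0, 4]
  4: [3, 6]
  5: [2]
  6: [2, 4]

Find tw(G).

A width-1 tree decomposition is:
Bags: B1 = {0, 1}  B2 = {0, 3}  B3 = {3, 4}  B4 = {4, 6}  B5 = {2, 6}  B6 = {2, 5}
Tree: B1–B2, B2–B3, B3–B4, B4–B5, B5–B6
Every bag has size at most 2, so the width is 2 − 1 = 1 and tw(G) ≤ 1. G has an edge, so its treewidth is at least 1. Combining the bounds, tw(G) = 1.

1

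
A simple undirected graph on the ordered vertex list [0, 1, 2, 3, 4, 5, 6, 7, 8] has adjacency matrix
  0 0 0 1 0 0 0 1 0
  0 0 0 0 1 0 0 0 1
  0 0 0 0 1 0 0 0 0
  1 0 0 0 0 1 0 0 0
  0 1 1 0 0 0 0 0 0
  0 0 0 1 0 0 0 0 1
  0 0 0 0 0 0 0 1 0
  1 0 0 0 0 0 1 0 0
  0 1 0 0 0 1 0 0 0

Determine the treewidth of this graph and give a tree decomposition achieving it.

Treewidth 1.
One optimal decomposition is:
Bags: B1 = {2, 4}  B2 = {1, 4}  B3 = {1, 8}  B4 = {5, 8}  B5 = {3, 5}  B6 = {0, 3}  B7 = {0, 7}  B8 = {6, 7}
Tree: B1–B2, B2–B3, B3–B4, B4–B5, B5–B6, B6–B7, B7–B8

Each bag holds 2 vertices, so the decomposition has width 1, which upper-bounds the treewidth. Any graph with an edge has treewidth ≥ 1, and G has the edge 2–4. The upper and lower bounds meet at 1, so that is the treewidth.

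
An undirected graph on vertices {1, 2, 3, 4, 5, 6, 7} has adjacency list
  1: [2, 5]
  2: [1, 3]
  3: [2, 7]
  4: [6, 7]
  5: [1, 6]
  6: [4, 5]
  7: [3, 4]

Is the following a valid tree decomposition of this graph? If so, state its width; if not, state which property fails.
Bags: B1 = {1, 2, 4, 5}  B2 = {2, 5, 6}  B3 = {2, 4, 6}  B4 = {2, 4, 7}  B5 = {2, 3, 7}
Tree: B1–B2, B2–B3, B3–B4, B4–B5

A tree decomposition must satisfy three properties: every vertex lies in some bag; for every edge, both endpoints lie together in some bag; and for every vertex, the bags containing it form a connected subtree. Here bags containing vertex 4 are not connected in the tree, so the decomposition is invalid.

No — bags containing vertex 4 are not connected in the tree.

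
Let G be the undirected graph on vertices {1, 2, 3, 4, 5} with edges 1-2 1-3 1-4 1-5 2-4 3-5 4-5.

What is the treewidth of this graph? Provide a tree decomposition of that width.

Treewidth 2.
One such decomposition:
Bags: B1 = {1, 2, 4}  B2 = {1, 4, 5}  B3 = {1, 3, 5}
Tree: B1–B2, B2–B3

Every bag has size at most 3, so the width is 3 − 1 = 2 and tw(G) ≤ 2. Conversely, {1, 3, 5} is a clique of size 3, and the vertices of any clique must share a bag in every tree decomposition; so some bag has ≥ 3 vertices and tw(G) ≥ 2. The upper and lower bounds meet at 2, so that is the treewidth.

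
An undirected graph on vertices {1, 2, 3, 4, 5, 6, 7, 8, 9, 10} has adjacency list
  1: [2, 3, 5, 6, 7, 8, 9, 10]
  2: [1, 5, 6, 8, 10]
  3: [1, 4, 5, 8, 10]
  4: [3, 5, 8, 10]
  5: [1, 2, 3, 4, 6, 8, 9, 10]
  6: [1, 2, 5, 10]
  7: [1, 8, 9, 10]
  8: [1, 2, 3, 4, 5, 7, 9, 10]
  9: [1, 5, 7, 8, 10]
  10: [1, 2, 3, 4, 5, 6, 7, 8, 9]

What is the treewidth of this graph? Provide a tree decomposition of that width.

Each bag holds 5 vertices, so the decomposition has width 4, which upper-bounds the treewidth. On the other hand G contains the 5-clique {1, 5, 8, 9, 10}. A clique must lie in a single bag of any decomposition, so no decomposition can have width below 4. Therefore the treewidth is 4.

Treewidth 4.
One optimal decomposition is:
Bags: B1 = {3, 4, 5, 8, 10}  B2 = {1, 3, 5, 8, 10}  B3 = {1, 2, 5, 8, 10}  B4 = {1, 2, 5, 6, 10}  B5 = {1, 5, 8, 9, 10}  B6 = {1, 7, 8, 9, 10}
Tree: B1–B2, B2–B3, B3–B4, B2–B5, B5–B6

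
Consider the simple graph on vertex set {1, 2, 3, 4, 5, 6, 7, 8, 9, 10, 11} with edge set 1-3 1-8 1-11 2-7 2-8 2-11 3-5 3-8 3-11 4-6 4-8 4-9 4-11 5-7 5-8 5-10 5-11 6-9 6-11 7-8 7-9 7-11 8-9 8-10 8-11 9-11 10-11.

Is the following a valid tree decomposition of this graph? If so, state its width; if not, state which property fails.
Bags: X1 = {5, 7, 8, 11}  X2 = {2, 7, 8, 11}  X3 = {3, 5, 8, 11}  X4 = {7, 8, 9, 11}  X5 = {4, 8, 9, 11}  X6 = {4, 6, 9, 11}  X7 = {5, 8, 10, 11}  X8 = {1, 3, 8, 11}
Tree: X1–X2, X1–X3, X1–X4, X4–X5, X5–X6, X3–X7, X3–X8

Every vertex of G appears in some bag (union = {1, 2, 3, 4, 5, 6, 7, 8, 9, 10, 11}); every edge is covered by a bag; and for each vertex v the set of bags containing v is connected in the bag tree. The decomposition is therefore valid. The largest bag has 4 vertices, so the width is 3.

Yes; width 3.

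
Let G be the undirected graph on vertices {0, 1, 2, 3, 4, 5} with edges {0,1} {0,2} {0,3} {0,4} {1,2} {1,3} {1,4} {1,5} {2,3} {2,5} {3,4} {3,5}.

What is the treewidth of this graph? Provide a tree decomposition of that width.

Treewidth 3.
Bags: B1 = {1, 2, 3, 5}  B2 = {0, 1, 2, 3}  B3 = {0, 1, 3, 4}
Tree: B1–B2, B2–B3

The largest bag has 4 vertices, giving width 3; this decomposition certifies tw(G) ≤ 3. For the lower bound, the 4 vertices {0, 1, 2, 3} are pairwise adjacent, and any tree decomposition puts a clique entirely inside one bag — forcing width ≥ 3. The upper and lower bounds meet at 3, so that is the treewidth.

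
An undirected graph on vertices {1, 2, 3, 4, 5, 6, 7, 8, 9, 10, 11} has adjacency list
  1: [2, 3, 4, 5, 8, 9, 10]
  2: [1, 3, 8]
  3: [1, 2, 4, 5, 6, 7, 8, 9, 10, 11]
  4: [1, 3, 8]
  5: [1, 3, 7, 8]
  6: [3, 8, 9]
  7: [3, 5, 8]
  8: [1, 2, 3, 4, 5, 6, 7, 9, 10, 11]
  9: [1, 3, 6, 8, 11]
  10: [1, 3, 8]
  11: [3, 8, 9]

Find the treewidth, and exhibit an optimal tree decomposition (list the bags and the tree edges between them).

Treewidth 3.
One optimal decomposition is:
Bags: B1 = {1, 3, 4, 8}  B2 = {1, 2, 3, 8}  B3 = {1, 3, 5, 8}  B4 = {1, 3, 8, 9}  B5 = {3, 8, 9, 11}  B6 = {3, 5, 7, 8}  B7 = {1, 3, 8, 10}  B8 = {3, 6, 8, 9}
Tree: B1–B2, B1–B3, B2–B4, B4–B5, B3–B6, B3–B7, B4–B8

Every bag has size at most 4, so the width is 4 − 1 = 3 and tw(G) ≤ 3. On the other hand G contains the 4-clique {1, 2, 3, 8}. A clique must lie in a single bag of any decomposition, so no decomposition can have width below 3. Hence tw(G) = 3 exactly.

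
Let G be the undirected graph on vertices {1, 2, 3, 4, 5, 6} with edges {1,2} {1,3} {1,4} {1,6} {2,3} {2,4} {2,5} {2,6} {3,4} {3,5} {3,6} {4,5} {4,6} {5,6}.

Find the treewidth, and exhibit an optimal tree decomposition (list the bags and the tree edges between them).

The largest bag has 5 vertices, giving width 4; this decomposition certifies tw(G) ≤ 4. On the other hand G contains the 5-clique {1, 2, 3, 4, 6}. A clique must lie in a single bag of any decomposition, so no decomposition can have width below 4. Hence tw(G) = 4 exactly.

Treewidth 4.
Bags: B1 = {1, 2, 3, 4, 6}  B2 = {2, 3, 4, 5, 6}
Tree: B1–B2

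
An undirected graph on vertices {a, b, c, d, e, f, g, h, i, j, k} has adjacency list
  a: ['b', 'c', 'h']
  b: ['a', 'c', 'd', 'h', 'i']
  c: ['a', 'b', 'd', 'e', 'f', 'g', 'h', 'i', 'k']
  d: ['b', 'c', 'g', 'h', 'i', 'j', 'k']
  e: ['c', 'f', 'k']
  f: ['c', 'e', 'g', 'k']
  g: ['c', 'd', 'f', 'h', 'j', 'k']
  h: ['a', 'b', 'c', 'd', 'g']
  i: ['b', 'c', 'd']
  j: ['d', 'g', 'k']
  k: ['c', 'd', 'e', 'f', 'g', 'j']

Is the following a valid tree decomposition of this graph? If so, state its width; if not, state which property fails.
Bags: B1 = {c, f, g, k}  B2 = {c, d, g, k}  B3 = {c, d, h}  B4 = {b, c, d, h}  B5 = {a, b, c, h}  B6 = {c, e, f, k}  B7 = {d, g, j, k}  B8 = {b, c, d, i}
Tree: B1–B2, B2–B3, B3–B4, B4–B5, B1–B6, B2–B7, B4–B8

A tree decomposition must satisfy three properties: every vertex lies in some bag; for every edge, both endpoints lie together in some bag; and for every vertex, the bags containing it form a connected subtree. Here edge (g,h) lies in no bag, so the decomposition is invalid.

No — edge (g,h) lies in no bag.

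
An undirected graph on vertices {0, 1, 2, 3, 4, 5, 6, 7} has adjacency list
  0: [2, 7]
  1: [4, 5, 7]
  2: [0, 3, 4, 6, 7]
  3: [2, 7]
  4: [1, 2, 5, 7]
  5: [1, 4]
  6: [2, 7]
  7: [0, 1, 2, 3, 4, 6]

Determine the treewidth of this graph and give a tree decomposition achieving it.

Treewidth 2.
Bags: B1 = {2, 3, 7}  B2 = {2, 4, 7}  B3 = {2, 6, 7}  B4 = {1, 4, 7}  B5 = {1, 4, 5}  B6 = {0, 2, 7}
Tree: B1–B2, B2–B3, B2–B4, B4–B5, B2–B6

The largest bag has 3 vertices, giving width 2; this decomposition certifies tw(G) ≤ 2. For the lower bound, the 3 vertices {1, 4, 5} are pairwise adjacent, and any tree decomposition puts a clique entirely inside one bag — forcing width ≥ 2. The upper and lower bounds meet at 2, so that is the treewidth.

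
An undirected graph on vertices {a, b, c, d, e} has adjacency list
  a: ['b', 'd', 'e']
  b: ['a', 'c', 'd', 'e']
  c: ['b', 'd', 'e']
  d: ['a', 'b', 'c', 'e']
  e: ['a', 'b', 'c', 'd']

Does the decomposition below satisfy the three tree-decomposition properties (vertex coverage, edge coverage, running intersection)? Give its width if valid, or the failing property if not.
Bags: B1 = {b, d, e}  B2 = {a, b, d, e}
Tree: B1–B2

No — vertex c appears in no bag.

A tree decomposition must satisfy three properties: every vertex lies in some bag; for every edge, both endpoints lie together in some bag; and for every vertex, the bags containing it form a connected subtree. Here vertex c appears in no bag, so the decomposition is invalid.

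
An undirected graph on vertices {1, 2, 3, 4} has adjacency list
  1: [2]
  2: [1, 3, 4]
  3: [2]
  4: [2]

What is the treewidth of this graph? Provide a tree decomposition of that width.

Treewidth 1.
Bags: B1 = {2, 4}  B2 = {2, 3}  B3 = {1, 2}
Tree: B1–B2, B2–B3

Every bag has size at most 2, so the width is 2 − 1 = 1 and tw(G) ≤ 1. Any graph with an edge has treewidth ≥ 1, and G has the edge 4–2. Combining the bounds, tw(G) = 1.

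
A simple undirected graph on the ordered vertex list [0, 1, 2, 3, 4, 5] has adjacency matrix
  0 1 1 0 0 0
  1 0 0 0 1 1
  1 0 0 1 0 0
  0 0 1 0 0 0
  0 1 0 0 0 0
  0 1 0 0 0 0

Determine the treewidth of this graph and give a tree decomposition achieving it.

Treewidth 1.
One optimal decomposition is:
Bags: B1 = {1, 4}  B2 = {0, 1}  B3 = {0, 2}  B4 = {1, 5}  B5 = {2, 3}
Tree: B1–B2, B2–B3, B2–B4, B3–B5

Each bag holds 2 vertices, so the decomposition has width 1, which upper-bounds the treewidth. Any graph with an edge has treewidth ≥ 1, and G has the edge 4–1. The upper and lower bounds meet at 1, so that is the treewidth.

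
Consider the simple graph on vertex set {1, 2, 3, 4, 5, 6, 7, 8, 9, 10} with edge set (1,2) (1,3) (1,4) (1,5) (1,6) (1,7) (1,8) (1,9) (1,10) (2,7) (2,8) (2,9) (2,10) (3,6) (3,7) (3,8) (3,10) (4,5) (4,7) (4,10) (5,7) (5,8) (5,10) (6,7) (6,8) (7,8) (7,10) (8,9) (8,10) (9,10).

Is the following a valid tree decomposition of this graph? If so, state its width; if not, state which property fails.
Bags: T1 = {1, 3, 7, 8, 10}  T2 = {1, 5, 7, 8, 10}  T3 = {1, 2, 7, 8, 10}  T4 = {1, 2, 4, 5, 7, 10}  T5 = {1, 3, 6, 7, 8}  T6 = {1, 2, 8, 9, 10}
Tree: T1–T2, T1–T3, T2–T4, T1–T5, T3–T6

No — bags containing vertex 2 are not connected in the tree.

A tree decomposition must satisfy three properties: every vertex lies in some bag; for every edge, both endpoints lie together in some bag; and for every vertex, the bags containing it form a connected subtree. Here bags containing vertex 2 are not connected in the tree, so the decomposition is invalid.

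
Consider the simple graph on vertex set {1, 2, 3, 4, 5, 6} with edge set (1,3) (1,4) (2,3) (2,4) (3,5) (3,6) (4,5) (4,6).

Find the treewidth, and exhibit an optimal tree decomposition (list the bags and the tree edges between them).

Treewidth 2.
Bags: B1 = {3, 4, 6}  B2 = {3, 4, 5}  B3 = {2, 3, 4}  B4 = {1, 3, 4}
Tree: B1–B2, B2–B3, B3–B4

Every bag has size at most 3, so the width is 3 − 1 = 2 and tw(G) ≤ 2. For the lower bound, G contains the cycle 4–6–3–5–4, so G is not a forest; only forests have treewidth ≤ 1, hence tw(G) ≥ 2. Hence tw(G) = 2 exactly.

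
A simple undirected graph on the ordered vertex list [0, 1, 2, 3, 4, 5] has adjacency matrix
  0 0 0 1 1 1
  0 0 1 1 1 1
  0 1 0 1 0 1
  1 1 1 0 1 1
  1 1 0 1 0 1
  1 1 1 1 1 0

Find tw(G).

A width-3 tree decomposition is:
Bags: B1 = {1, 3, 4, 5}  B2 = {0, 3, 4, 5}  B3 = {1, 2, 3, 5}
Tree: B1–B2, B1–B3
Every bag has size at most 4, so the width is 4 − 1 = 3 and tw(G) ≤ 3. Conversely, {0, 3, 4, 5} is a clique of size 4, and the vertices of any clique must share a bag in every tree decomposition; so some bag has ≥ 4 vertices and tw(G) ≥ 3. Therefore the treewidth is 3.

3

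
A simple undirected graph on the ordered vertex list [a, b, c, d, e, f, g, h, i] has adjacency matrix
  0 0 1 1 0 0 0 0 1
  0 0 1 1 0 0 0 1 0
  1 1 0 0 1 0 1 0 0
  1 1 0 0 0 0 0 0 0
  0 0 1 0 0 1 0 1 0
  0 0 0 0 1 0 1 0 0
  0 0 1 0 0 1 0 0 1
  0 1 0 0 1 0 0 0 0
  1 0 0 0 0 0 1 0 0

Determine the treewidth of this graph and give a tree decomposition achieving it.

Each bag holds 4 vertices, so the decomposition has width 3, which upper-bounds the treewidth. For the lower bound: the 4 vertex sets {a,d,i}, {b}, {c}, {e,f,g,h} are disjoint, each induces a connected subgraph, and every pair is joined by at least one edge of G. Contracting each set to a single vertex therefore yields K_{4} as a minor, and since treewidth is minor-monotone, tw(G) ≥ tw(K_{4}) = 3. Therefore the treewidth is 3.

Treewidth 3.
One such decomposition:
Bags: B1 = {a, b, d, i}  B2 = {a, b, c, i}  B3 = {b, c, g, i}  B4 = {b, c, g, h}  B5 = {c, e, g, h}  B6 = {e, f, g, h}
Tree: B1–B2, B2–B3, B3–B4, B4–B5, B5–B6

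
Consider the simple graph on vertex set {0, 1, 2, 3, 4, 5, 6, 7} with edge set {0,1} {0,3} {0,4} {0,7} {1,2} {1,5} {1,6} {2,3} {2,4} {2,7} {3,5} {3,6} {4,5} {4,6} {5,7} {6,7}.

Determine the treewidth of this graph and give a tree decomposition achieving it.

Treewidth 4.
Bags: B1 = {1, 3, 4, 5, 7}  B2 = {0, 1, 3, 4, 7}  B3 = {1, 2, 3, 4, 7}  B4 = {1, 3, 4, 6, 7}
Tree: B1–B2, B2–B3, B3–B4

The largest bag has 5 vertices, giving width 4; this decomposition certifies tw(G) ≤ 4. For the lower bound: the 5 vertex sets {3,5}, {0,7}, {2,4}, {1}, {6} are disjoint, each induces a connected subgraph, and every pair is joined by at least one edge of G. Contracting each set to a single vertex therefore yields K_{5} as a minor, and since treewidth is minor-monotone, tw(G) ≥ tw(K_{5}) = 4. Combining the bounds, tw(G) = 4.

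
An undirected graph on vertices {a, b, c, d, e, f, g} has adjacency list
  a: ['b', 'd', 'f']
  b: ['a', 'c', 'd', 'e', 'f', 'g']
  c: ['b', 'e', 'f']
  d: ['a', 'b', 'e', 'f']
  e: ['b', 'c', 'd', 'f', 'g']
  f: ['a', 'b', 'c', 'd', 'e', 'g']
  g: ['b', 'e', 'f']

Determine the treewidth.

A width-3 tree decomposition is:
Bags: B1 = {b, d, e, f}  B2 = {b, c, e, f}  B3 = {a, b, d, f}  B4 = {b, e, f, g}
Tree: B1–B2, B1–B3, B2–B4
Each bag holds 4 vertices, so the decomposition has width 3, which upper-bounds the treewidth. For the lower bound, the 4 vertices {b, d, e, f} are pairwise adjacent, and any tree decomposition puts a clique entirely inside one bag — forcing width ≥ 3. Therefore the treewidth is 3.

3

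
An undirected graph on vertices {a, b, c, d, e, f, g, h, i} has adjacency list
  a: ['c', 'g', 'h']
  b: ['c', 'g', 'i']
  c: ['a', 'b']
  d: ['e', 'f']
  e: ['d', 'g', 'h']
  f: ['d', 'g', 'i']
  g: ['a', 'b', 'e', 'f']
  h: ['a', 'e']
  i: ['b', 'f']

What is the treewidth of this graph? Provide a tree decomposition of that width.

Treewidth 3.
One such decomposition:
Bags: B1 = {d, e, f, i}  B2 = {e, f, g, i}  B3 = {b, e, g, i}  B4 = {b, e, g, h}  B5 = {a, b, g, h}  B6 = {a, b, c, h}
Tree: B1–B2, B2–B3, B3–B4, B4–B5, B5–B6

Each bag holds 4 vertices, so the decomposition has width 3, which upper-bounds the treewidth. For the lower bound: the 4 vertex sets {d,f,i}, {e}, {g}, {a,b,c,h} are disjoint, each induces a connected subgraph, and every pair is joined by at least one edge of G. Contracting each set to a single vertex therefore yields K_{4} as a minor, and since treewidth is minor-monotone, tw(G) ≥ tw(K_{4}) = 3. The upper and lower bounds meet at 3, so that is the treewidth.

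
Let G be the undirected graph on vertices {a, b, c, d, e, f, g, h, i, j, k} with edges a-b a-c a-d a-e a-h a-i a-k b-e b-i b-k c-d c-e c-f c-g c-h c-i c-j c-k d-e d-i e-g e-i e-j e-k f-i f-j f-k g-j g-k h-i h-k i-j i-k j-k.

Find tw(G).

A width-4 tree decomposition is:
Bags: B1 = {c, e, i, j, k}  B2 = {a, c, e, i, k}  B3 = {c, e, g, j, k}  B4 = {a, b, e, i, k}  B5 = {a, c, d, e, i}  B6 = {c, f, i, j, k}  B7 = {a, c, h, i, k}
Tree: B1–B2, B1–B3, B2–B4, B2–B5, B1–B6, B2–B7
The largest bag has 5 vertices, giving width 4; this decomposition certifies tw(G) ≤ 4. Conversely, {a, c, d, e, i} is a clique of size 5, and the vertices of any clique must share a bag in every tree decomposition; so some bag has ≥ 5 vertices and tw(G) ≥ 4. The upper and lower bounds meet at 4, so that is the treewidth.

4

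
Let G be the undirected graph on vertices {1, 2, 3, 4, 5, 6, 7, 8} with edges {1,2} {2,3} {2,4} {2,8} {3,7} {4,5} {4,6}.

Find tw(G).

1

A width-1 tree decomposition is:
Bags: B1 = {2, 3}  B2 = {2, 8}  B3 = {3, 7}  B4 = {2, 4}  B5 = {4, 6}  B6 = {1, 2}  B7 = {4, 5}
Tree: B1–B2, B1–B3, B2–B4, B4–B5, B1–B6, B4–B7
Each bag holds 2 vertices, so the decomposition has width 1, which upper-bounds the treewidth. Any graph with an edge has treewidth ≥ 1, and G has the edge 3–2. Therefore the treewidth is 1.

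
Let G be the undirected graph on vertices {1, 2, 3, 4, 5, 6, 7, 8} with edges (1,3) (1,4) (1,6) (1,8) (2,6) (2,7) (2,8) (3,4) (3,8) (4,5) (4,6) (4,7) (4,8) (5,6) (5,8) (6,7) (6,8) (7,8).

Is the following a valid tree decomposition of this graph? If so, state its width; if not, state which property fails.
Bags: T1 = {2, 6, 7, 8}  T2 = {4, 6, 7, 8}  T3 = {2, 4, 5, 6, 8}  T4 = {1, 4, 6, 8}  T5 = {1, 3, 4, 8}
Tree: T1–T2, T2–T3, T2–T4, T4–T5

A tree decomposition must satisfy three properties: every vertex lies in some bag; for every edge, both endpoints lie together in some bag; and for every vertex, the bags containing it form a connected subtree. Here bags containing vertex 2 are not connected in the tree, so the decomposition is invalid.

No — bags containing vertex 2 are not connected in the tree.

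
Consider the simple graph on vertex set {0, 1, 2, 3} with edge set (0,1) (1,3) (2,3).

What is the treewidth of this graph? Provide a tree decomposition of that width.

The largest bag has 2 vertices, giving width 1; this decomposition certifies tw(G) ≤ 1. Since G has at least one edge (e.g. 3–2), it is not an edgeless graph, so tw(G) ≥ 1. The upper and lower bounds meet at 1, so that is the treewidth.

Treewidth 1.
Bags: B1 = {2, 3}  B2 = {1, 3}  B3 = {0, 1}
Tree: B1–B2, B2–B3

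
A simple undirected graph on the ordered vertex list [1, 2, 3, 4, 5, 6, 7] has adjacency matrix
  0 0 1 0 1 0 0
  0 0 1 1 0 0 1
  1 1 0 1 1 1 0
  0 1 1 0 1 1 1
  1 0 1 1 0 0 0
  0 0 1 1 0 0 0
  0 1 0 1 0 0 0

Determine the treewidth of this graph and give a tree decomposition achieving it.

The largest bag has 3 vertices, giving width 2; this decomposition certifies tw(G) ≤ 2. Conversely, {1, 3, 5} is a clique of size 3, and the vertices of any clique must share a bag in every tree decomposition; so some bag has ≥ 3 vertices and tw(G) ≥ 2. Therefore the treewidth is 2.

Treewidth 2.
One optimal decomposition is:
Bags: B1 = {2, 3, 4}  B2 = {2, 4, 7}  B3 = {3, 4, 5}  B4 = {3, 4, 6}  B5 = {1, 3, 5}
Tree: B1–B2, B1–B3, B1–B4, B3–B5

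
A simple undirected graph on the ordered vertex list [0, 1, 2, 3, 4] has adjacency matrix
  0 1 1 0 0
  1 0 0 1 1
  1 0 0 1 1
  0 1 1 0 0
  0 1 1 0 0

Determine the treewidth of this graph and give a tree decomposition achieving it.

Treewidth 2.
One optimal decomposition is:
Bags: B1 = {1, 2, 4}  B2 = {1, 2, 3}  B3 = {0, 1, 2}
Tree: B1–B2, B2–B3

Every bag has size at most 3, so the width is 3 − 1 = 2 and tw(G) ≤ 2. For the lower bound, G contains the cycle 1–4–2–3–1, so G is not a forest; only forests have treewidth ≤ 1, hence tw(G) ≥ 2. The upper and lower bounds meet at 2, so that is the treewidth.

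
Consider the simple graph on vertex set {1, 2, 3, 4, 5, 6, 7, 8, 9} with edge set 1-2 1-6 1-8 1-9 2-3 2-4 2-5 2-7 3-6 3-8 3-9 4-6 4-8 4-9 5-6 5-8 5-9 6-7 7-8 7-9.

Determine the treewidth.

4

A width-4 tree decomposition is:
Bags: B1 = {2, 5, 6, 8, 9}  B2 = {1, 2, 6, 8, 9}  B3 = {2, 3, 6, 8, 9}  B4 = {2, 4, 6, 8, 9}  B5 = {2, 6, 7, 8, 9}
Tree: B1–B2, B2–B3, B3–B4, B4–B5
The largest bag has 5 vertices, giving width 4; this decomposition certifies tw(G) ≤ 4. For the lower bound: the 5 vertex sets {2,5}, {1,6}, {3,9}, {8}, {4} are disjoint, each induces a connected subgraph, and every pair is joined by at least one edge of G. Contracting each set to a single vertex therefore yields K_{5} as a minor, and since treewidth is minor-monotone, tw(G) ≥ tw(K_{5}) = 4. Therefore the treewidth is 4.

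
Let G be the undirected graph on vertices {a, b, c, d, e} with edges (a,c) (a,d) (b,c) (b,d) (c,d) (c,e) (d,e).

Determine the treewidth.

2

A width-2 tree decomposition is:
Bags: B1 = {a, c, d}  B2 = {b, c, d}  B3 = {c, d, e}
Tree: B1–B2, B1–B3
Every bag has size at most 3, so the width is 3 − 1 = 2 and tw(G) ≤ 2. For the lower bound, the 3 vertices {c, d, e} are pairwise adjacent, and any tree decomposition puts a clique entirely inside one bag — forcing width ≥ 2. Combining the bounds, tw(G) = 2.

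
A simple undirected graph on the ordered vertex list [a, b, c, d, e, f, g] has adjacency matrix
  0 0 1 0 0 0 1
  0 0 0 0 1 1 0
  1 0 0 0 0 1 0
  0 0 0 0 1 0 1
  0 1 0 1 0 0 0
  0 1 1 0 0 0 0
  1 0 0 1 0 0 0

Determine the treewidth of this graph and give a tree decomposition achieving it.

Each bag holds 3 vertices, so the decomposition has width 2, which upper-bounds the treewidth. For the lower bound, G contains the cycle f–c–a–g–d–e–b–f, so G is not a forest; only forests have treewidth ≤ 1, hence tw(G) ≥ 2. Combining the bounds, tw(G) = 2.

Treewidth 2.
Bags: B1 = {a, c, f}  B2 = {a, f, g}  B3 = {d, f, g}  B4 = {d, e, f}  B5 = {b, e, f}
Tree: B1–B2, B2–B3, B3–B4, B4–B5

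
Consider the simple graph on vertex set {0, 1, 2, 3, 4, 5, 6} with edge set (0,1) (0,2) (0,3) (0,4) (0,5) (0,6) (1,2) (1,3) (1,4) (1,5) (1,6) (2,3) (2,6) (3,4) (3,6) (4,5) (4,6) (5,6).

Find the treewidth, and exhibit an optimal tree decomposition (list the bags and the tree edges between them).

Treewidth 4.
Bags: B1 = {0, 1, 4, 5, 6}  B2 = {0, 1, 3, 4, 6}  B3 = {0, 1, 2, 3, 6}
Tree: B1–B2, B2–B3

Every bag has size at most 5, so the width is 5 − 1 = 4 and tw(G) ≤ 4. For the lower bound, the 5 vertices {0, 1, 2, 3, 6} are pairwise adjacent, and any tree decomposition puts a clique entirely inside one bag — forcing width ≥ 4. The upper and lower bounds meet at 4, so that is the treewidth.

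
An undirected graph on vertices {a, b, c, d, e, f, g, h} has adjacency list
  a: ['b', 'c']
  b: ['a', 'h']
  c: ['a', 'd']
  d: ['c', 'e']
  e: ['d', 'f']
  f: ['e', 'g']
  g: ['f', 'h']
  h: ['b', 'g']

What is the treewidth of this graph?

A width-2 tree decomposition is:
Bags: B1 = {a, b, h}  B2 = {a, g, h}  B3 = {a, f, g}  B4 = {a, e, f}  B5 = {a, d, e}  B6 = {a, c, d}
Tree: B1–B2, B2–B3, B3–B4, B4–B5, B5–B6
Each bag holds 3 vertices, so the decomposition has width 2, which upper-bounds the treewidth. For the lower bound, G contains the cycle a–b–h–g–f–e–d–c–a, so G is not a forest; only forests have treewidth ≤ 1, hence tw(G) ≥ 2. The upper and lower bounds meet at 2, so that is the treewidth.

2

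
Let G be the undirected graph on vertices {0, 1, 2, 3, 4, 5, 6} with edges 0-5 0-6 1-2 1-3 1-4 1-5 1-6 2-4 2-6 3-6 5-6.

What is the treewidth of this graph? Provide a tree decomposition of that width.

Treewidth 2.
One optimal decomposition is:
Bags: B1 = {1, 5, 6}  B2 = {0, 5, 6}  B3 = {1, 2, 6}  B4 = {1, 2, 4}  B5 = {1, 3, 6}
Tree: B1–B2, B1–B3, B3–B4, B1–B5

Every bag has size at most 3, so the width is 3 − 1 = 2 and tw(G) ≤ 2. For the lower bound, the 3 vertices {0, 5, 6} are pairwise adjacent, and any tree decomposition puts a clique entirely inside one bag — forcing width ≥ 2. The upper and lower bounds meet at 2, so that is the treewidth.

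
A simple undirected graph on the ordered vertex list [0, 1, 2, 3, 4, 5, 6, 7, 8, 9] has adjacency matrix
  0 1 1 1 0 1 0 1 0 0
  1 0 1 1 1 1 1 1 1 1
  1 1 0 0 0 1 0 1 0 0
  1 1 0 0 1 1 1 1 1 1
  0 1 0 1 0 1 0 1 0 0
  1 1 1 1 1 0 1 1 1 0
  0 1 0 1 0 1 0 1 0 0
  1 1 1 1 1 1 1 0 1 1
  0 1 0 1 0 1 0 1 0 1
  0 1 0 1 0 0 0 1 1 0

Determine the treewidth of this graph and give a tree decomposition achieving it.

Each bag holds 5 vertices, so the decomposition has width 4, which upper-bounds the treewidth. For the lower bound, the 5 vertices {0, 1, 2, 5, 7} are pairwise adjacent, and any tree decomposition puts a clique entirely inside one bag — forcing width ≥ 4. Combining the bounds, tw(G) = 4.

Treewidth 4.
One such decomposition:
Bags: B1 = {1, 3, 5, 7, 8}  B2 = {1, 3, 4, 5, 7}  B3 = {1, 3, 5, 6, 7}  B4 = {0, 1, 3, 5, 7}  B5 = {1, 3, 7, 8, 9}  B6 = {0, 1, 2, 5, 7}
Tree: B1–B2, B1–B3, B1–B4, B1–B5, B4–B6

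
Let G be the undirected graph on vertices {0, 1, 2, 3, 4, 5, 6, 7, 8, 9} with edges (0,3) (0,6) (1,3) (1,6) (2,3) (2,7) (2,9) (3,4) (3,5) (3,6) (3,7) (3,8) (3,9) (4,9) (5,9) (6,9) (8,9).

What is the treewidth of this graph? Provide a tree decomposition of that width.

The largest bag has 3 vertices, giving width 2; this decomposition certifies tw(G) ≤ 2. Conversely, {0, 3, 6} is a clique of size 3, and the vertices of any clique must share a bag in every tree decomposition; so some bag has ≥ 3 vertices and tw(G) ≥ 2. Therefore the treewidth is 2.

Treewidth 2.
One optimal decomposition is:
Bags: B1 = {0, 3, 6}  B2 = {3, 6, 9}  B3 = {1, 3, 6}  B4 = {2, 3, 9}  B5 = {2, 3, 7}  B6 = {3, 4, 9}  B7 = {3, 8, 9}  B8 = {3, 5, 9}
Tree: B1–B2, B2–B3, B2–B4, B4–B5, B2–B6, B6–B7, B4–B8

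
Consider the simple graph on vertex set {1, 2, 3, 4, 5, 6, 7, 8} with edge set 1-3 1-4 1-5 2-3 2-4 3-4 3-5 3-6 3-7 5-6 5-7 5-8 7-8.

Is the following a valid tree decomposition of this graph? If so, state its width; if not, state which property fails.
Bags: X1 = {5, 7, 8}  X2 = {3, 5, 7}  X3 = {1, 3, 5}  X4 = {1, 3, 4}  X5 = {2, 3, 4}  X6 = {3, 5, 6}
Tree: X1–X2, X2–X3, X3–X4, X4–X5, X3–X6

Vertex coverage: the bags together contain {1, 2, 3, 4, 5, 6, 7, 8}, the full vertex set. Edge coverage: each edge of G has both endpoints in at least one bag. Running intersection: for every vertex, the bags containing it form a connected subtree. All three properties hold, so this is a valid tree decomposition of width max|bag| − 1 = 2, and hence tw(G) ≤ 2.

Yes; width 2.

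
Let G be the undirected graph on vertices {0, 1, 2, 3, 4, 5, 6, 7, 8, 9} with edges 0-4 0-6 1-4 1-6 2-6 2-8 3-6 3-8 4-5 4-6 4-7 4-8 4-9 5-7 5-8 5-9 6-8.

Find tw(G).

2

A width-2 tree decomposition is:
Bags: B1 = {4, 6, 8}  B2 = {1, 4, 6}  B3 = {0, 4, 6}  B4 = {3, 6, 8}  B5 = {4, 5, 8}  B6 = {2, 6, 8}  B7 = {4, 5, 9}  B8 = {4, 5, 7}
Tree: B1–B2, B1–B3, B1–B4, B1–B5, B1–B6, B5–B7, B7–B8
Every bag has size at most 3, so the width is 3 − 1 = 2 and tw(G) ≤ 2. For the lower bound, the 3 vertices {2, 6, 8} are pairwise adjacent, and any tree decomposition puts a clique entirely inside one bag — forcing width ≥ 2. Hence tw(G) = 2 exactly.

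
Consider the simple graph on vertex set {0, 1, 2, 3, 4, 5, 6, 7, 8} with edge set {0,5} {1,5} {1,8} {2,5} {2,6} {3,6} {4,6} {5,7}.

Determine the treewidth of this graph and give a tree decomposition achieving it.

Treewidth 1.
One such decomposition:
Bags: B1 = {1, 5}  B2 = {0, 5}  B3 = {5, 7}  B4 = {2, 5}  B5 = {2, 6}  B6 = {3, 6}  B7 = {4, 6}  B8 = {1, 8}
Tree: B1–B2, B1–B3, B2–B4, B4–B5, B5–B6, B6–B7, B1–B8

Every bag has size at most 2, so the width is 2 − 1 = 1 and tw(G) ≤ 1. G has an edge, so its treewidth is at least 1. Combining the bounds, tw(G) = 1.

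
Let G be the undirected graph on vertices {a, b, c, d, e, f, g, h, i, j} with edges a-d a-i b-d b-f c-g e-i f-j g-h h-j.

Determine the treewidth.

A width-1 tree decomposition is:
Bags: B1 = {c, g}  B2 = {g, h}  B3 = {h, j}  B4 = {f, j}  B5 = {b, f}  B6 = {b, d}  B7 = {a, d}  B8 = {a, i}  B9 = {e, i}
Tree: B1–B2, B2–B3, B3–B4, B4–B5, B5–B6, B6–B7, B7–B8, B8–B9
Every bag has size at most 2, so the width is 2 − 1 = 1 and tw(G) ≤ 1. G has an edge, so its treewidth is at least 1. Hence tw(G) = 1 exactly.

1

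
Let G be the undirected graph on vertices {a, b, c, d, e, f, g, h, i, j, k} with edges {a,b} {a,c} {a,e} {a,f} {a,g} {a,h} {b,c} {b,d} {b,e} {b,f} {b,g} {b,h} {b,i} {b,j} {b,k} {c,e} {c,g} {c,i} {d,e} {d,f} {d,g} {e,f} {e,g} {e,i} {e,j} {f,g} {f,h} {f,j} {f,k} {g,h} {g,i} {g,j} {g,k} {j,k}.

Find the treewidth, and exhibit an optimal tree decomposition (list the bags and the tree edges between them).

Treewidth 4.
Bags: B1 = {a, b, e, f, g}  B2 = {b, e, f, g, j}  B3 = {a, b, f, g, h}  B4 = {b, d, e, f, g}  B5 = {a, b, c, e, g}  B6 = {b, f, g, j, k}  B7 = {b, c, e, g, i}
Tree: B1–B2, B1–B3, B2–B4, B1–B5, B2–B6, B5–B7

Each bag holds 5 vertices, so the decomposition has width 4, which upper-bounds the treewidth. For the lower bound, the 5 vertices {a, b, c, e, g} are pairwise adjacent, and any tree decomposition puts a clique entirely inside one bag — forcing width ≥ 4. Combining the bounds, tw(G) = 4.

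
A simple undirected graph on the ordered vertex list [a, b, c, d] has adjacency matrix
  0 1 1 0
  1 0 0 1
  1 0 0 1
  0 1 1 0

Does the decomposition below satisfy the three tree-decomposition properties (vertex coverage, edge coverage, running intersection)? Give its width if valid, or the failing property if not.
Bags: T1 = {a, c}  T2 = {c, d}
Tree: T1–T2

No — vertex b appears in no bag.

A tree decomposition must satisfy three properties: every vertex lies in some bag; for every edge, both endpoints lie together in some bag; and for every vertex, the bags containing it form a connected subtree. Here vertex b appears in no bag, so the decomposition is invalid.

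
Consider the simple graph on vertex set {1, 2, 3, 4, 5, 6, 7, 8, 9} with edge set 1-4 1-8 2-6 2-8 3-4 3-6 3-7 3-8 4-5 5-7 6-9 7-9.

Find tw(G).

3

A width-3 tree decomposition is:
Bags: B1 = {5, 6, 7, 9}  B2 = {3, 5, 6, 7}  B3 = {3, 4, 5, 6}  B4 = {2, 3, 4, 6}  B5 = {2, 3, 4, 8}  B6 = {1, 2, 4, 8}
Tree: B1–B2, B2–B3, B3–B4, B4–B5, B5–B6
The largest bag has 4 vertices, giving width 3; this decomposition certifies tw(G) ≤ 3. For the lower bound: the 4 vertex sets {5,7,9}, {6}, {3}, {1,2,4,8} are disjoint, each induces a connected subgraph, and every pair is joined by at least one edge of G. Contracting each set to a single vertex therefore yields K_{4} as a minor, and since treewidth is minor-monotone, tw(G) ≥ tw(K_{4}) = 3. Hence tw(G) = 3 exactly.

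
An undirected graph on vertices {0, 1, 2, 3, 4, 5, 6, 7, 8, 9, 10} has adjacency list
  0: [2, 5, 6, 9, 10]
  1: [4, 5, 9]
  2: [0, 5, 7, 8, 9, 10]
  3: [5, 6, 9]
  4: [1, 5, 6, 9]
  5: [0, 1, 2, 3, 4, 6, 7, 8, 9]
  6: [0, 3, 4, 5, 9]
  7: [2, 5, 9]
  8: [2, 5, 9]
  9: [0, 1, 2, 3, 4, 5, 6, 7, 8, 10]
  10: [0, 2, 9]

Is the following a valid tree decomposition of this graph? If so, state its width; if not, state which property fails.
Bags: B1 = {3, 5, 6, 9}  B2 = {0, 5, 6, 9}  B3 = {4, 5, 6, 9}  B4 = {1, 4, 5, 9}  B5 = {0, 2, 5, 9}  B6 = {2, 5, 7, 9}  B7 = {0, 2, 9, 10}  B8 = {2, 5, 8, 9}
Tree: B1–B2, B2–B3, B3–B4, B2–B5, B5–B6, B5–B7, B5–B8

Yes; width 3.

Every vertex of G appears in some bag (union = {0, 1, 2, 3, 4, 5, 6, 7, 8, 9, 10}); every edge is covered by a bag; and for each vertex v the set of bags containing v is connected in the bag tree. The decomposition is therefore valid. The largest bag has 4 vertices, so the width is 3.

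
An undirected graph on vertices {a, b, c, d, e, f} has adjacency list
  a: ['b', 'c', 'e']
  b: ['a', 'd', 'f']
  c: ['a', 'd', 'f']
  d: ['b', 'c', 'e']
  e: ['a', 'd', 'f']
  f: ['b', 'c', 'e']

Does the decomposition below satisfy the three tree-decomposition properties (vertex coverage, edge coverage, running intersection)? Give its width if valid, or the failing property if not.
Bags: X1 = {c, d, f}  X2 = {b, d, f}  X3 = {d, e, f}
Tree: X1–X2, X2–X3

No — vertex a appears in no bag.

A tree decomposition must satisfy three properties: every vertex lies in some bag; for every edge, both endpoints lie together in some bag; and for every vertex, the bags containing it form a connected subtree. Here vertex a appears in no bag, so the decomposition is invalid.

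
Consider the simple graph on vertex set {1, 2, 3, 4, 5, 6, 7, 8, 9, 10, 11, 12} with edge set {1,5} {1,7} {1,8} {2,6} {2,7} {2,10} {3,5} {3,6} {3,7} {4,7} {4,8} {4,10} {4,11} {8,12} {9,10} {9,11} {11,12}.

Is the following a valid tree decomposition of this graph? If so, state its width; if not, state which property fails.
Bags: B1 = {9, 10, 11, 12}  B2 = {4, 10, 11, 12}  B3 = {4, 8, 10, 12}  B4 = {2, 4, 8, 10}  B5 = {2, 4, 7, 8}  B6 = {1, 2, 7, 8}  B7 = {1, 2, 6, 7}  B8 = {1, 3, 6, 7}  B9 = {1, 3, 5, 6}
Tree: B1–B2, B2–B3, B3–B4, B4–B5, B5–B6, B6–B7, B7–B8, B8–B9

Yes; width 3.

Checking the three conditions: (i) the bags cover all of {1, 2, 3, 4, 5, 6, 7, 8, 9, 10, 11, 12}; (ii) for each edge, some bag contains both endpoints; (iii) the bags containing any fixed vertex form a subtree. All hold, so the decomposition is valid with width 4 − 1 = 3.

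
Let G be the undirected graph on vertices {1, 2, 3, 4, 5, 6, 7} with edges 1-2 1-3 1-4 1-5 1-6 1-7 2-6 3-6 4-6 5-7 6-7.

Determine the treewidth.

2

A width-2 tree decomposition is:
Bags: B1 = {1, 4, 6}  B2 = {1, 6, 7}  B3 = {1, 3, 6}  B4 = {1, 5, 7}  B5 = {1, 2, 6}
Tree: B1–B2, B2–B3, B2–B4, B1–B5
The largest bag has 3 vertices, giving width 2; this decomposition certifies tw(G) ≤ 2. For the lower bound, the 3 vertices {1, 5, 7} are pairwise adjacent, and any tree decomposition puts a clique entirely inside one bag — forcing width ≥ 2. Hence tw(G) = 2 exactly.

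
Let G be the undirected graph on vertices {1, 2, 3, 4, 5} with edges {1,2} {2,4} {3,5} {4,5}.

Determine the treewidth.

1

A width-1 tree decomposition is:
Bags: B1 = {3, 5}  B2 = {4, 5}  B3 = {2, 4}  B4 = {1, 2}
Tree: B1–B2, B2–B3, B3–B4
Each bag holds 2 vertices, so the decomposition has width 1, which upper-bounds the treewidth. Any graph with an edge has treewidth ≥ 1, and G has the edge 3–5. The upper and lower bounds meet at 1, so that is the treewidth.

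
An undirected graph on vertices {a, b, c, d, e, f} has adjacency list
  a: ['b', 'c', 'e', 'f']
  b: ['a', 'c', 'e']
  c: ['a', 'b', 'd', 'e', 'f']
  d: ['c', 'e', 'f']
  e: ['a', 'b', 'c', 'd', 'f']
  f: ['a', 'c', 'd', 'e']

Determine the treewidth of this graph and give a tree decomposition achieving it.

Each bag holds 4 vertices, so the decomposition has width 3, which upper-bounds the treewidth. Conversely, {c, d, e, f} is a clique of size 4, and the vertices of any clique must share a bag in every tree decomposition; so some bag has ≥ 4 vertices and tw(G) ≥ 3. Therefore the treewidth is 3.

Treewidth 3.
One optimal decomposition is:
Bags: B1 = {a, c, e, f}  B2 = {c, d, e, f}  B3 = {a, b, c, e}
Tree: B1–B2, B1–B3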